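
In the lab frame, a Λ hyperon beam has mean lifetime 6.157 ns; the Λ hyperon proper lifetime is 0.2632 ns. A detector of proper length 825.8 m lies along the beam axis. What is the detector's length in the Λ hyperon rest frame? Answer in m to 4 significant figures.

Time dilation ⇒ γ = Δt/τ₀ = 6.157/0.2632 = 23.3929
Length contraction: L = L₀/γ = 825.8/23.3929 = 35.30 m

L ≈ 35.30 m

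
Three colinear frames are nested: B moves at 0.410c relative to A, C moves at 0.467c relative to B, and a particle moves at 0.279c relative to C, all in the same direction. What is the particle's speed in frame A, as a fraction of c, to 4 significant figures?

Compose boost 2: (0.467 + 0.410)/(1 + 0.467×0.410) = 0.8770/1.19147 = 0.736066
Compose boost 3: (0.279 + 0.736066)/(1 + 0.279×0.736066) = 1.01507/1.20536 = 0.8421

u ≈ 0.8421c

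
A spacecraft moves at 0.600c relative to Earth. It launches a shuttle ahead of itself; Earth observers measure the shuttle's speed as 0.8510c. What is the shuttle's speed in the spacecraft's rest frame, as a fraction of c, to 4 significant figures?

u' ≈ 0.5129c

Inverse velocity addition: u' = (u − v)/(1 − uv/c²)
= (0.8510 − 0.600)/(1 − 0.8510×0.600) = 0.2510/0.489400 = 0.5129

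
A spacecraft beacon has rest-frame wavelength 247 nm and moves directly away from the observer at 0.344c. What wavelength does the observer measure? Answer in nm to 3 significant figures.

Relativistic Doppler: λ_obs = λ_src √((1+β)/(1−β))
= 247 × √(1.3440/0.65600) = 247 × 1.4314 = 354 nm

λ_obs ≈ 354 nm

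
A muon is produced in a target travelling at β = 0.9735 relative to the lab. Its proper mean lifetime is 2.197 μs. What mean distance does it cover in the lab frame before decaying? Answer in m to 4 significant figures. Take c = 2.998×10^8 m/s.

d ≈ 2804 m

γ = 1/√(1 − 0.9735²) = 4.37279
Dilated lifetime: Δt = γτ₀ = 4.37279 × 2.197 μs = 9.60702 μs
d = vΔt = 0.9735c × 9.60702 μs = 2.91855×10^8 m/s × 9.60702×10^-6 s = 2804 m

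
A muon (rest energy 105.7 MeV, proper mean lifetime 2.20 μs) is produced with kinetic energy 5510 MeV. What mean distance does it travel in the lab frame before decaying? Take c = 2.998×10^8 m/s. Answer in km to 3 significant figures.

d ≈ 35.0 km

γ = 1 + K/(m₀c²) = 1 + 5510/105.7 = 53.129
β = √(1 − 1/γ²) = 0.99982
Dilated lifetime: γτ₀ = 53.129 × 2.20 μs = 116.88 μs
d = βc·γτ₀ = 0.99982 × (2.998×10^8 m/s) × 0.00011688 s = 35.0 km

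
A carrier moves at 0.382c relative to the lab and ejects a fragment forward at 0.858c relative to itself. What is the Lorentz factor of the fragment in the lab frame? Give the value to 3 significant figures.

u_lab = (0.858 + 0.382)/(1 + 0.858×0.382) = 1.240/1.32776 = 0.933907
γ = 1/√(1 − 0.933907²) = 2.80

γ ≈ 2.80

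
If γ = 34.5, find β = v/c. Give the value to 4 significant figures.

β = √(1 − 1/γ²) = √(1 − 1/34.5²) = √(0.999160) = 0.9996

β ≈ 0.9996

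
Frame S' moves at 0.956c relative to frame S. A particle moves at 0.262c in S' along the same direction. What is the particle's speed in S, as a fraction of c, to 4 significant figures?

Relativistic velocity addition: u = (u' + v)/(1 + u'v/c²)
= (0.262 + 0.956)/(1 + 0.262×0.956) = 1.218/1.25047 = 0.9740

u ≈ 0.9740c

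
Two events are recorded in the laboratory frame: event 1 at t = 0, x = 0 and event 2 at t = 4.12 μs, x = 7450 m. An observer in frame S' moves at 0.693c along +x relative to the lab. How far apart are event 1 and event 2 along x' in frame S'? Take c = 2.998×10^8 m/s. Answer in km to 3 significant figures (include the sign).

Δx' ≈ 9.15 km

γ = 1/√(1 − 0.693²) = 1.3871
Δx' = γ(Δx − vΔt) = 1.3871 × (7450 m − 0.693×(2.998×10^8 m/s)×4.12×10^-6 s)
= 1.3871 × (6594.0 m) = 9.15 km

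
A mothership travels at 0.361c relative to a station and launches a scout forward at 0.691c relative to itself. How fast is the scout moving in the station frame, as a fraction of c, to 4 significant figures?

Compose boost 2: (0.691 + 0.361)/(1 + 0.691×0.361) = 1.052/1.24945 = 0.8420

u ≈ 0.8420c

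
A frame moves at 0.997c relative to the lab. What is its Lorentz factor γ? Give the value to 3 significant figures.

γ ≈ 12.9

γ = 1/√(1 − β²) = 1/√(1 − 0.997²) = 1/√(0.0059910) = 12.9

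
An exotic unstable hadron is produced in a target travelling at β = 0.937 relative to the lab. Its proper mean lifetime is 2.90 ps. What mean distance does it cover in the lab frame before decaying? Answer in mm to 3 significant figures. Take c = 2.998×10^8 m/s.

γ = 1/√(1 − 0.937²) = 2.8626
Dilated lifetime: Δt = γτ₀ = 2.8626 × 2.90 ps = 8.3016 ps
d = vΔt = 0.937c × 8.3016 ps = 2.8091×10^8 m/s × 8.3016×10^-12 s = 2.33 mm

d ≈ 2.33 mm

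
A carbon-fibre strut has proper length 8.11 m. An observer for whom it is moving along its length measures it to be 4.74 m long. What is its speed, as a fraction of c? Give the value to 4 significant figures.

β ≈ 0.8114

γ = L₀/L = 8.11/4.74 = 1.71097
β = √(1 − 1/γ²) = 0.8114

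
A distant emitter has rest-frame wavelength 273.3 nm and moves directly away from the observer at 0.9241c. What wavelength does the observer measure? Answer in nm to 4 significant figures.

λ_obs ≈ 1376 nm

Relativistic Doppler: λ_obs = λ_src √((1+β)/(1−β))
= 273.3 × √(1.92410/0.0759000) = 273.3 × 5.03492 = 1376 nm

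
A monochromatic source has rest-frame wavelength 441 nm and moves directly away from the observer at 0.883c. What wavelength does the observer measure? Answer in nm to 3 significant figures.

Relativistic Doppler: λ_obs = λ_src √((1+β)/(1−β))
= 441 × √(1.8830/0.11700) = 441 × 4.0117 = 1770 nm

λ_obs ≈ 1770 nm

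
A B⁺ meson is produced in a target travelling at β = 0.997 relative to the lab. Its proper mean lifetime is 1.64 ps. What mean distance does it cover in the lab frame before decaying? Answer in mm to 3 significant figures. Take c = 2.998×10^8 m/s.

γ = 1/√(1 − 0.997²) = 12.920
Dilated lifetime: Δt = γτ₀ = 12.920 × 1.64 ps = 21.188 ps
d = vΔt = 0.997c × 21.188 ps = 2.9890×10^8 m/s × 2.1188×10^-11 s = 6.33 mm

d ≈ 6.33 mm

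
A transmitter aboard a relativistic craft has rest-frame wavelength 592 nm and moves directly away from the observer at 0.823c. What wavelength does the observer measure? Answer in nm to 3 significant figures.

Relativistic Doppler: λ_obs = λ_src √((1+β)/(1−β))
= 592 × √(1.8230/0.17700) = 592 × 3.2093 = 1900 nm

λ_obs ≈ 1900 nm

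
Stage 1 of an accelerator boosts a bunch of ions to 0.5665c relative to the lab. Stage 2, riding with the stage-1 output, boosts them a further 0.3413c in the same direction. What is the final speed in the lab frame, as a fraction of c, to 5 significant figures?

Compose boost 2: (0.3413 + 0.5665)/(1 + 0.3413×0.5665) = 0.90780/1.193346 = 0.76072

u ≈ 0.76072c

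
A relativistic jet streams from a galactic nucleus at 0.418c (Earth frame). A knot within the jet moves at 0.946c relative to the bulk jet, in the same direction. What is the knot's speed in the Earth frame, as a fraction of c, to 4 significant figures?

u ≈ 0.9775c

Relativistic velocity addition: u = (u' + v)/(1 + u'v/c²)
= (0.946 + 0.418)/(1 + 0.946×0.418) = 1.364/1.39543 = 0.9775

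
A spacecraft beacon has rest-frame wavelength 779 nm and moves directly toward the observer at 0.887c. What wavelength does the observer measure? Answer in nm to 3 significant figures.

λ_obs ≈ 191 nm

Relativistic Doppler: λ_obs = λ_src √((1−β)/(1+β))
= 779 × √(0.11300/1.8870) = 779 × 0.24471 = 191 nm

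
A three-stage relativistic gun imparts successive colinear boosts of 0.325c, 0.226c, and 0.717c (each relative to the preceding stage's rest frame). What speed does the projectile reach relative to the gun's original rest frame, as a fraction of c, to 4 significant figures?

u ≈ 0.8993c

Compose boost 2: (0.226 + 0.325)/(1 + 0.226×0.325) = 0.5510/1.07345 = 0.513298
Compose boost 3: (0.717 + 0.513298)/(1 + 0.717×0.513298) = 1.23030/1.36803 = 0.8993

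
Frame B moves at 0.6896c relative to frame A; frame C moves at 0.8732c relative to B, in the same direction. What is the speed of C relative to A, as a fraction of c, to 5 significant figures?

Compose boost 2: (0.8732 + 0.6896)/(1 + 0.8732×0.6896) = 1.5628/1.602159 = 0.97543

u ≈ 0.97543c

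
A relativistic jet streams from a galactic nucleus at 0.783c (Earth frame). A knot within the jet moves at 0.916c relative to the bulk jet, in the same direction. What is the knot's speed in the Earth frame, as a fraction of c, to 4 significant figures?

Relativistic velocity addition: u = (u' + v)/(1 + u'v/c²)
= (0.916 + 0.783)/(1 + 0.916×0.783) = 1.699/1.71723 = 0.9894

u ≈ 0.9894c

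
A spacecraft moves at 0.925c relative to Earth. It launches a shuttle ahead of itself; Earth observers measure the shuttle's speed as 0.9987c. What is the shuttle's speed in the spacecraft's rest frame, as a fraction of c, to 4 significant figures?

u' ≈ 0.9672c

Inverse velocity addition: u' = (u − v)/(1 − uv/c²)
= (0.9987 − 0.925)/(1 − 0.9987×0.925) = 0.07370/0.0762025 = 0.9672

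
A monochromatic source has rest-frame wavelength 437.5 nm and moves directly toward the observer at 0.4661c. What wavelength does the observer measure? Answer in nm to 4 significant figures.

λ_obs ≈ 264.0 nm

Relativistic Doppler: λ_obs = λ_src √((1−β)/(1+β))
= 437.5 × √(0.533900/1.46610) = 437.5 × 0.603460 = 264.0 nm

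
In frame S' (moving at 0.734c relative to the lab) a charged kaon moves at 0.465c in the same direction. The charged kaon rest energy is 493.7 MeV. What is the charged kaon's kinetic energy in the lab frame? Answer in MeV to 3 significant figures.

K ≈ 608 MeV

u_lab = (0.465 + 0.734)/(1 + 0.465×0.734) = 0.893902
γ = 1/√(1 − 0.893902²) = 2.2308
K = (γ − 1)m₀c² = (2.2308 − 1) × 493.7 = 1.2308 × 493.7 = 608 MeV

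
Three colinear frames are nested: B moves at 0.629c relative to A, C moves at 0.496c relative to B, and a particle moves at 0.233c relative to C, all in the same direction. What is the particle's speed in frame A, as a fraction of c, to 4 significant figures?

Compose boost 2: (0.496 + 0.629)/(1 + 0.496×0.629) = 1.125/1.31198 = 0.857480
Compose boost 3: (0.233 + 0.857480)/(1 + 0.233×0.857480) = 1.09048/1.19979 = 0.9089

u ≈ 0.9089c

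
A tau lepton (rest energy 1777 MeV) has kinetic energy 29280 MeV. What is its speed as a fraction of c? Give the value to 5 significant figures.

β ≈ 0.99836

γ = 1 + K/(m₀c²) = 1 + 29280/1777 = 17.47721
β = √(1 − 1/γ²) = 0.99836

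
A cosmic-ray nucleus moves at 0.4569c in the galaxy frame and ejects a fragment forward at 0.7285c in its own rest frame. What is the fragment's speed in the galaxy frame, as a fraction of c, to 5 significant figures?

u ≈ 0.88937c

Compose boost 2: (0.7285 + 0.4569)/(1 + 0.7285×0.4569) = 1.1854/1.332852 = 0.88937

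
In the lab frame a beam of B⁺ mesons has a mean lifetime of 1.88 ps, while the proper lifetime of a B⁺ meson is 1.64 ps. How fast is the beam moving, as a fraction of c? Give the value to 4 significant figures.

β ≈ 0.4889

γ = Δt/τ₀ = 1.88/1.64 = 1.14634
β = √(1 − 1/γ²) = √(1 − 1/1.14634²) = 0.4889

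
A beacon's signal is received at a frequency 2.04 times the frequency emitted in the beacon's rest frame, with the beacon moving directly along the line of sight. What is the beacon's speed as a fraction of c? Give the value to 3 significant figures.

β ≈ 0.613

f_obs/f_src = √((1+β)/(1−β)) = 2.04  ⇒  (1+β)/(1−β) = 4.1616
β = |1 − D²|/(1 + D²) = |1 − 4.1616|/(1 + 4.1616) = 0.613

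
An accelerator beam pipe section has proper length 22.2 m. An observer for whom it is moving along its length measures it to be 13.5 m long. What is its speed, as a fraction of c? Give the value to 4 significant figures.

β ≈ 0.7939

γ = L₀/L = 22.2/13.5 = 1.64444
β = √(1 − 1/γ²) = 0.7939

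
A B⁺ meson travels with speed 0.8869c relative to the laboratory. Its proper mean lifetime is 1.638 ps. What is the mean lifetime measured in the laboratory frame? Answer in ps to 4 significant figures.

γ = 1/√(1 − 0.8869²) = 2.16468
Time dilation: Δt = γτ₀ = 2.16468 × 1.638 ps = 3.546 ps

Δt ≈ 3.546 ps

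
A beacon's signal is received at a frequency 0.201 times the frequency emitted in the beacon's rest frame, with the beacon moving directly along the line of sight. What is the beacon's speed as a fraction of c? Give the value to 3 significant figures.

f_obs/f_src = √((1−β)/(1+β)) = 0.201  ⇒  (1−β)/(1+β) = 0.040401
β = |1 − D²|/(1 + D²) = |1 − 0.040401|/(1 + 0.040401) = 0.922

β ≈ 0.922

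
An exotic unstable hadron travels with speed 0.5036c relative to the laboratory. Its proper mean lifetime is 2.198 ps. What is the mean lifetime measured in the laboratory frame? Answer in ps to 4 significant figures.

γ = 1/√(1 − 0.5036²) = 1.15749
Time dilation: Δt = γτ₀ = 1.15749 × 2.198 ps = 2.544 ps

Δt ≈ 2.544 ps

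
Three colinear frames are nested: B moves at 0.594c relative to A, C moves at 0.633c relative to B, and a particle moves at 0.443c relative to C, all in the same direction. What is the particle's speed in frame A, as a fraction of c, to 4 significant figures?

u ≈ 0.9568c

Compose boost 2: (0.633 + 0.594)/(1 + 0.633×0.594) = 1.227/1.37600 = 0.891714
Compose boost 3: (0.443 + 0.891714)/(1 + 0.443×0.891714) = 1.33471/1.39503 = 0.9568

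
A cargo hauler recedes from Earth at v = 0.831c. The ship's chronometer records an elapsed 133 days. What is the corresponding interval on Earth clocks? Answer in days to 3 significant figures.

Δt ≈ 239 days

γ = 1/√(1 − 0.831²) = 1.7977
Time dilation: Δt = γτ₀ = 1.7977 × 133 days = 239 days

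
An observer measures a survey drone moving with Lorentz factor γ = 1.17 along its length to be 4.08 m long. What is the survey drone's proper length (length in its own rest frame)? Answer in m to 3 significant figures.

L₀ ≈ 4.77 m

γ = 1.17 (given)
L₀ = γL = 1.17 × 4.08 = 4.77 m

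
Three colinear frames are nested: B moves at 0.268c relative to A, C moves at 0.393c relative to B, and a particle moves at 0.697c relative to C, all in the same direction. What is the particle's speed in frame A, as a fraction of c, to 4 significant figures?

Compose boost 2: (0.393 + 0.268)/(1 + 0.393×0.268) = 0.6610/1.10532 = 0.598015
Compose boost 3: (0.697 + 0.598015)/(1 + 0.697×0.598015) = 1.29501/1.41682 = 0.9140

u ≈ 0.9140c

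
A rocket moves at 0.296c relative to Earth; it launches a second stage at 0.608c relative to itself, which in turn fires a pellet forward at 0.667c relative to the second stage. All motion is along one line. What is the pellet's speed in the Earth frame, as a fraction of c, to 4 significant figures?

Compose boost 2: (0.608 + 0.296)/(1 + 0.608×0.296) = 0.9040/1.17997 = 0.766122
Compose boost 3: (0.667 + 0.766122)/(1 + 0.667×0.766122) = 1.43312/1.51100 = 0.9485

u ≈ 0.9485c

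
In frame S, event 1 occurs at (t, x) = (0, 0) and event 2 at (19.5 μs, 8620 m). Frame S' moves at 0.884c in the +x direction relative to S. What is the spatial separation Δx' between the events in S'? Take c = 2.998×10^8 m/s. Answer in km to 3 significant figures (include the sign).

γ = 1/√(1 − 0.884²) = 2.1391
Δx' = γ(Δx − vΔt) = 2.1391 × (8620 m − 0.884×(2.998×10^8 m/s)×19.5×10^-6 s)
= 2.1391 × (3452.0 m) = 7.38 km

Δx' ≈ 7.38 km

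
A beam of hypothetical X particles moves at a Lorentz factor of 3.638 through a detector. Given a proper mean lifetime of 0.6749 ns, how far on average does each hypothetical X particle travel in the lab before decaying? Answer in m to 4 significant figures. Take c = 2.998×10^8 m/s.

β = √(1 − 1/γ²) = √(1 − 1/3.638²) = 0.961480
Dilated lifetime: Δt = γτ₀ = 3.638 × 0.6749 ns = 2.45529 ns
d = vΔt = 0.961480c × 2.45529 ns = 2.88252×10^8 m/s × 2.45529×10^-9 s = 0.7077 m

d ≈ 0.7077 m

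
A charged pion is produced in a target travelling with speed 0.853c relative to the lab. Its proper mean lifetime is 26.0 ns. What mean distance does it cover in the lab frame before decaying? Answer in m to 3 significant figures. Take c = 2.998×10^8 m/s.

d ≈ 12.7 m

γ = 1/√(1 − 0.853²) = 1.9160
Dilated lifetime: Δt = γτ₀ = 1.9160 × 26.0 ns = 49.817 ns
d = vΔt = 0.853c × 49.817 ns = 2.5573×10^8 m/s × 4.9817×10^-8 s = 12.7 m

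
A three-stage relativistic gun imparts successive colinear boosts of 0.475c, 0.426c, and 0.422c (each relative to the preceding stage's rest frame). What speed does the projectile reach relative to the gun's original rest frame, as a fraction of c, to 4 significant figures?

u ≈ 0.8899c

Compose boost 2: (0.426 + 0.475)/(1 + 0.426×0.475) = 0.9010/1.20235 = 0.749366
Compose boost 3: (0.422 + 0.749366)/(1 + 0.422×0.749366) = 1.17137/1.31623 = 0.8899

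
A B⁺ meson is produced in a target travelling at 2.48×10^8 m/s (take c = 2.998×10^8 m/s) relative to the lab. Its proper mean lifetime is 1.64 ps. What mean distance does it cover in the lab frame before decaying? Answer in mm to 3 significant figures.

d ≈ 0.724 mm

β = v/c = 2.48×10^8 / 2.998×10^8 = 0.82722
γ = 1/√(1 − 0.82722²) = 1.7797
Dilated lifetime: Δt = γτ₀ = 1.7797 × 1.64 ps = 2.9188 ps
d = vΔt = 0.82722c × 2.9188 ps = 2.4800×10^8 m/s × 2.9188×10^-12 s = 0.724 mm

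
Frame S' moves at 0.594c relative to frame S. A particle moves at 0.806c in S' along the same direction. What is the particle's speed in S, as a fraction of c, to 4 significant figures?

Relativistic velocity addition: u = (u' + v)/(1 + u'v/c²)
= (0.806 + 0.594)/(1 + 0.806×0.594) = 1.400/1.47876 = 0.9467

u ≈ 0.9467c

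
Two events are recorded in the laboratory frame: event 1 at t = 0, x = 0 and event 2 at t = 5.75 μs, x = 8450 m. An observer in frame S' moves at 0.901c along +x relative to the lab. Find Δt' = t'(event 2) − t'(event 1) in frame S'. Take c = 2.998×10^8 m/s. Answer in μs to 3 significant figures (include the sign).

Δt' ≈ -45.3 μs

γ = 1/√(1 − 0.901²) = 2.3051
Δt' = γ(Δt − vΔx/c²) = 2.3051 × (5.75 μs − 0.901×8450 m / (2.998×10^8 m/s))
= 2.3051 × (-19.645 μs) = -45.3 μs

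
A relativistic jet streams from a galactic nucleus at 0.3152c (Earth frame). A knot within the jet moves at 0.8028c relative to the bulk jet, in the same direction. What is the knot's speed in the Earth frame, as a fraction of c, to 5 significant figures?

Relativistic velocity addition: u = (u' + v)/(1 + u'v/c²)
= (0.8028 + 0.3152)/(1 + 0.8028×0.3152) = 1.1180/1.253043 = 0.89223

u ≈ 0.89223c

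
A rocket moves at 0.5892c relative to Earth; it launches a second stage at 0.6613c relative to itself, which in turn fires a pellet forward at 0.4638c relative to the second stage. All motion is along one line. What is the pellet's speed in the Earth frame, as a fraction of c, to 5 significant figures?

Compose boost 2: (0.6613 + 0.5892)/(1 + 0.6613×0.5892) = 1.2505/1.389638 = 0.8998747
Compose boost 3: (0.4638 + 0.8998747)/(1 + 0.4638×0.8998747) = 1.363675/1.417362 = 0.96212

u ≈ 0.96212c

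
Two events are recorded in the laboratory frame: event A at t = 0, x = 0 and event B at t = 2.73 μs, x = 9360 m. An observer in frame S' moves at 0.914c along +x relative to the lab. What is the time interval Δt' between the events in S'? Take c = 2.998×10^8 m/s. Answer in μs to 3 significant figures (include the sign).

Δt' ≈ -63.6 μs

γ = 1/√(1 − 0.914²) = 2.4648
Δt' = γ(Δt − vΔx/c²) = 2.4648 × (2.73 μs − 0.914×9360 m / (2.998×10^8 m/s))
= 2.4648 × (-25.806 μs) = -63.6 μs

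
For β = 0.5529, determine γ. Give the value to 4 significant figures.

γ ≈ 1.200

γ = 1/√(1 − β²) = 1/√(1 − 0.5529²) = 1/√(0.694302) = 1.200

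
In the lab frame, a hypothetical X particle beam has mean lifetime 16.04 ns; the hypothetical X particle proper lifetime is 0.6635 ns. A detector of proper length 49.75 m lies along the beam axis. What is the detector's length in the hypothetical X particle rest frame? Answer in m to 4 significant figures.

Time dilation ⇒ γ = Δt/τ₀ = 16.04/0.6635 = 24.1748
Length contraction: L = L₀/γ = 49.75/24.1748 = 2.058 m

L ≈ 2.058 m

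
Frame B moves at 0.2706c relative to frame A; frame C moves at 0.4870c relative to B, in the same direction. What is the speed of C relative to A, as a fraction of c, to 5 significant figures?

u ≈ 0.66939c

Compose boost 2: (0.4870 + 0.2706)/(1 + 0.4870×0.2706) = 0.75760/1.131782 = 0.66939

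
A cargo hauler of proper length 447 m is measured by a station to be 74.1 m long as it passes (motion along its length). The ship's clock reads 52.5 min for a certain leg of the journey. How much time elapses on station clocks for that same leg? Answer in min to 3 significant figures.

Δt ≈ 317 min

Length contraction ⇒ γ = L₀/L = 447/74.1 = 6.0324
Time dilation: Δt = γτ₀ = 6.0324 × 52.5 min = 317 min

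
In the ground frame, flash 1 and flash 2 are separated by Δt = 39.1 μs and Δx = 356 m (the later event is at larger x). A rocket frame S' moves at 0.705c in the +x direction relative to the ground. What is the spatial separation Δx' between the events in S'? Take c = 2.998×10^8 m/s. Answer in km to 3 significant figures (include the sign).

Δx' ≈ -11.2 km

γ = 1/√(1 − 0.705²) = 1.4100
Δx' = γ(Δx − vΔt) = 1.4100 × (356 m − 0.705×(2.998×10^8 m/s)×39.1×10^-6 s)
= 1.4100 × (-7908.1 m) = -11.2 km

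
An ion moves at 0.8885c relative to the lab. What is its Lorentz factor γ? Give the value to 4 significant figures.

γ = 1/√(1 − β²) = 1/√(1 − 0.8885²) = 1/√(0.210568) = 2.179

γ ≈ 2.179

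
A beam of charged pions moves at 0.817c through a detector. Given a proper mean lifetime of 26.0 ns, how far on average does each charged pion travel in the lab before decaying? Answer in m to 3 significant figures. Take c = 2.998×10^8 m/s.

d ≈ 11.0 m

γ = 1/√(1 − 0.817²) = 1.7342
Dilated lifetime: Δt = γτ₀ = 1.7342 × 26.0 ns = 45.089 ns
d = vΔt = 0.817c × 45.089 ns = 2.4494×10^8 m/s × 4.5089×10^-8 s = 11.0 m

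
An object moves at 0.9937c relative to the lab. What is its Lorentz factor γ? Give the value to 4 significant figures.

γ = 1/√(1 − β²) = 1/√(1 − 0.9937²) = 1/√(0.0125603) = 8.923

γ ≈ 8.923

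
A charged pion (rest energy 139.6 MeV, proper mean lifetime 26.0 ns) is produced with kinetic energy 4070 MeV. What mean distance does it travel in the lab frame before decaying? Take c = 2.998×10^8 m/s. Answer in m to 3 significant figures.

γ = 1 + K/(m₀c²) = 1 + 4070/139.6 = 30.155
β = √(1 − 1/γ²) = 0.99945
Dilated lifetime: γτ₀ = 30.155 × 26.0 ns = 784.02 ns
d = βc·γτ₀ = 0.99945 × (2.998×10^8 m/s) × 7.8402×10^-7 s = 235 m

d ≈ 235 m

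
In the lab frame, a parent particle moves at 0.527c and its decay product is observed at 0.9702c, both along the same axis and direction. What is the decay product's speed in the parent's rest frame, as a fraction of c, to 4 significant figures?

u' ≈ 0.9069c

Inverse velocity addition: u' = (u − v)/(1 − uv/c²)
= (0.9702 − 0.527)/(1 − 0.9702×0.527) = 0.4432/0.488705 = 0.9069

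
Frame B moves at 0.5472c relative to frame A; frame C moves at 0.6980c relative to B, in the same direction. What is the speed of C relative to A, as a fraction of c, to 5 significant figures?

u ≈ 0.90105c

Compose boost 2: (0.6980 + 0.5472)/(1 + 0.6980×0.5472) = 1.2452/1.381946 = 0.90105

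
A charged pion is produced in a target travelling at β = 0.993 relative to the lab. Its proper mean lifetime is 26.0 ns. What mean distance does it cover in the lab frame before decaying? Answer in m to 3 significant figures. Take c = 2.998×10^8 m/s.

d ≈ 65.5 m

γ = 1/√(1 − 0.993²) = 8.4664
Dilated lifetime: Δt = γτ₀ = 8.4664 × 26.0 ns = 220.13 ns
d = vΔt = 0.993c × 220.13 ns = 2.9770×10^8 m/s × 2.2013×10^-7 s = 65.5 m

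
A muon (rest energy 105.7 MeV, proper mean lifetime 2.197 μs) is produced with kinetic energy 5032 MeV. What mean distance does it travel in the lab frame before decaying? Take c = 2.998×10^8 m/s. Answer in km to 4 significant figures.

d ≈ 32.01 km

γ = 1 + K/(m₀c²) = 1 + 5032/105.7 = 48.6064
β = √(1 − 1/γ²) = 0.999788
Dilated lifetime: γτ₀ = 48.6064 × 2.197 μs = 106.788 μs
d = βc·γτ₀ = 0.999788 × (2.998×10^8 m/s) × 0.000106788 s = 32.01 km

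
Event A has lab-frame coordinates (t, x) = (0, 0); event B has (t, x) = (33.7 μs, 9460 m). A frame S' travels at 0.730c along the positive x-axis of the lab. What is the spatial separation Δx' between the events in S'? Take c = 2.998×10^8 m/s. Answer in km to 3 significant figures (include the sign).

γ = 1/√(1 − 0.730²) = 1.4632
Δx' = γ(Δx − vΔt) = 1.4632 × (9460 m − 0.730×(2.998×10^8 m/s)×33.7×10^-6 s)
= 1.4632 × (2084.6 m) = 3.05 km

Δx' ≈ 3.05 km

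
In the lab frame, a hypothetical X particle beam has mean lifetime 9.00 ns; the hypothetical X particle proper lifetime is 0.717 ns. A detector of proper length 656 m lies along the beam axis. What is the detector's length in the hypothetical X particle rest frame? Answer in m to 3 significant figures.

Time dilation ⇒ γ = Δt/τ₀ = 9.00/0.717 = 12.552
Length contraction: L = L₀/γ = 656/12.552 = 52.3 m

L ≈ 52.3 m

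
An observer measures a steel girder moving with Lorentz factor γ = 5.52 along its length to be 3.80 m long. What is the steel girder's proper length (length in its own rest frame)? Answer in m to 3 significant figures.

γ = 5.52 (given)
L₀ = γL = 5.52 × 3.80 = 21.0 m

L₀ ≈ 21.0 m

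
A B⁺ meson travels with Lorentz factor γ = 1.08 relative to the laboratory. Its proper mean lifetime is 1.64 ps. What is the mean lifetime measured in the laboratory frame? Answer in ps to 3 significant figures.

γ = 1.08 (given)
Time dilation: Δt = γτ₀ = 1.08 × 1.64 ps = 1.77 ps

Δt ≈ 1.77 ps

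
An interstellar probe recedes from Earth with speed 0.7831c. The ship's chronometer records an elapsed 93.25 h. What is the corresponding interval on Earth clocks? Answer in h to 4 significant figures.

Δt ≈ 149.9 h

γ = 1/√(1 − 0.7831²) = 1.60799
Time dilation: Δt = γτ₀ = 1.60799 × 93.25 h = 149.9 h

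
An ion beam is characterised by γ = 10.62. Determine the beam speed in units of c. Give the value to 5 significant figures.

β ≈ 0.99556

β = √(1 − 1/γ²) = √(1 − 1/10.62²) = √(0.9911335) = 0.99556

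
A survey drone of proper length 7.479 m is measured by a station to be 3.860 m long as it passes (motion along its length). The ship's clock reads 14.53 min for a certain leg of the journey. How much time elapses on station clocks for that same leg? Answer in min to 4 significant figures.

Δt ≈ 28.15 min

Length contraction ⇒ γ = L₀/L = 7.479/3.860 = 1.93756
Time dilation: Δt = γτ₀ = 1.93756 × 14.53 min = 28.15 min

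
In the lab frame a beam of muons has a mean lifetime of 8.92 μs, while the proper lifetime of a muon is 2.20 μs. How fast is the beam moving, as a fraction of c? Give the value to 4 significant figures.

γ = Δt/τ₀ = 8.92/2.20 = 4.05455
β = √(1 − 1/γ²) = √(1 − 1/4.05455²) = 0.9691

β ≈ 0.9691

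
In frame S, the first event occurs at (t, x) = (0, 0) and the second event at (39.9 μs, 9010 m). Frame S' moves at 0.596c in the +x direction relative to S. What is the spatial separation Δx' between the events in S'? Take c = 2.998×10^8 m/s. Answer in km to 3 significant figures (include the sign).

γ = 1/√(1 − 0.596²) = 1.2454
Δx' = γ(Δx − vΔt) = 1.2454 × (9010 m − 0.596×(2.998×10^8 m/s)×39.9×10^-6 s)
= 1.2454 × (1880.6 m) = 2.34 km

Δx' ≈ 2.34 km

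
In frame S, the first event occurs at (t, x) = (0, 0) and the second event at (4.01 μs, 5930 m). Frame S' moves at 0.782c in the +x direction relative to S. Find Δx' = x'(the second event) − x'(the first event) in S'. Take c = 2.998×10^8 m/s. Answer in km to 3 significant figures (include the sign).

Δx' ≈ 8.01 km

γ = 1/√(1 − 0.782²) = 1.6044
Δx' = γ(Δx − vΔt) = 1.6044 × (5930 m − 0.782×(2.998×10^8 m/s)×4.01×10^-6 s)
= 1.6044 × (4989.9 m) = 8.01 km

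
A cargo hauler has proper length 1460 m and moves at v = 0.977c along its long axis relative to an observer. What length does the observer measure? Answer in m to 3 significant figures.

γ = 1/√(1 − 0.977²) = 4.6896
Length contraction: L = L₀/γ = 1460/4.6896 = 311 m

L ≈ 311 m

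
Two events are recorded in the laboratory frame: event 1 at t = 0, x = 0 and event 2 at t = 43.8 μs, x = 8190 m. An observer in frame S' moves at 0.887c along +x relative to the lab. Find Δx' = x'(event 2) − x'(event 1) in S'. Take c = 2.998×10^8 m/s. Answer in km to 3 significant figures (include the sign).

γ = 1/√(1 − 0.887²) = 2.1656
Δx' = γ(Δx − vΔt) = 2.1656 × (8190 m − 0.887×(2.998×10^8 m/s)×43.8×10^-6 s)
= 2.1656 × (-3457.4 m) = -7.49 km

Δx' ≈ -7.49 km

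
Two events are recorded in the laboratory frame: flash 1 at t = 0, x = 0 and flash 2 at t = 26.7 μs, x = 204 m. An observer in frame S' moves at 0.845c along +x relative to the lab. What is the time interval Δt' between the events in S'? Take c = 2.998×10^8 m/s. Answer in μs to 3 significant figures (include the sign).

γ = 1/√(1 − 0.845²) = 1.8700
Δt' = γ(Δt − vΔx/c²) = 1.8700 × (26.7 μs − 0.845×204 m / (2.998×10^8 m/s))
= 1.8700 × (26.125 μs) = 48.9 μs

Δt' ≈ 48.9 μs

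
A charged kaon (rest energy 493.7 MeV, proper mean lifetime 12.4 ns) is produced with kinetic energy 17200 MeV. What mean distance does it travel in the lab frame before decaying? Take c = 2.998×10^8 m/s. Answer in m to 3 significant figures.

d ≈ 133 m

γ = 1 + K/(m₀c²) = 1 + 17200/493.7 = 35.839
β = √(1 − 1/γ²) = 0.99961
Dilated lifetime: γτ₀ = 35.839 × 12.4 ns = 444.40 ns
d = βc·γτ₀ = 0.99961 × (2.998×10^8 m/s) × 4.4440×10^-7 s = 133 m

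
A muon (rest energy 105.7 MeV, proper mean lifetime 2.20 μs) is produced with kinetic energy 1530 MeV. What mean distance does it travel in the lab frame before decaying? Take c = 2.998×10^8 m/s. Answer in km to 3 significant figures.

d ≈ 10.2 km

γ = 1 + K/(m₀c²) = 1 + 1530/105.7 = 15.475
β = √(1 − 1/γ²) = 0.99791
Dilated lifetime: γτ₀ = 15.475 × 2.20 μs = 34.045 μs
d = βc·γτ₀ = 0.99791 × (2.998×10^8 m/s) × 3.4045×10^-5 s = 10.2 km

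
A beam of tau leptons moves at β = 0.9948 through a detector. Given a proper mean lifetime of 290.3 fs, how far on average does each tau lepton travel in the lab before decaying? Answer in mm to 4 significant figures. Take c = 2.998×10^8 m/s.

γ = 1/√(1 − 0.9948²) = 9.81858
Dilated lifetime: Δt = γτ₀ = 9.81858 × 290.3 fs = 2850.33 fs
d = vΔt = 0.9948c × 2850.33 fs = 2.98241×10^8 m/s × 2.85033×10^-12 s = 0.8501 mm

d ≈ 0.8501 mm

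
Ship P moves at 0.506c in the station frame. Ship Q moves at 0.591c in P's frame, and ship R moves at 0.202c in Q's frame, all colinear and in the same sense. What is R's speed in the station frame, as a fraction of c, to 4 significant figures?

u ≈ 0.8940c

Compose boost 2: (0.591 + 0.506)/(1 + 0.591×0.506) = 1.097/1.29905 = 0.844466
Compose boost 3: (0.202 + 0.844466)/(1 + 0.202×0.844466) = 1.04647/1.17058 = 0.8940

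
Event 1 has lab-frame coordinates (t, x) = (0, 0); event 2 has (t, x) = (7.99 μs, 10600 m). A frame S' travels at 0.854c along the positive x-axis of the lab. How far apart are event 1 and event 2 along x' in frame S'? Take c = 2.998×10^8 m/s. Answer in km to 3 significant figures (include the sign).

Δx' ≈ 16.4 km

γ = 1/√(1 − 0.854²) = 1.9221
Δx' = γ(Δx − vΔt) = 1.9221 × (10600 m − 0.854×(2.998×10^8 m/s)×7.99×10^-6 s)
= 1.9221 × (8554.3 m) = 16.4 km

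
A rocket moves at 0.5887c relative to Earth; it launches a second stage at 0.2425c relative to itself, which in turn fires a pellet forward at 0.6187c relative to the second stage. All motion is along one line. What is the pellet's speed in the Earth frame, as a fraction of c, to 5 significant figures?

Compose boost 2: (0.2425 + 0.5887)/(1 + 0.2425×0.5887) = 0.83120/1.142760 = 0.7273620
Compose boost 3: (0.6187 + 0.7273620)/(1 + 0.6187×0.7273620) = 1.346062/1.450019 = 0.92831

u ≈ 0.92831c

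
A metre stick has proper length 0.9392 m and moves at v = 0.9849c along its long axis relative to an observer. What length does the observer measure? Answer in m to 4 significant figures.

γ = 1/√(1 − 0.9849²) = 5.77620
Length contraction: L = L₀/γ = 0.9392/5.77620 = 0.1626 m

L ≈ 0.1626 m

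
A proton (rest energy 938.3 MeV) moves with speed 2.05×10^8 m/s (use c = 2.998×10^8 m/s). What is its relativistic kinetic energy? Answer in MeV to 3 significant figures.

K ≈ 348 MeV

β = v/c = 2.05×10^8 / 2.998×10^8 = 0.68379
γ = 1/√(1 − 0.68379²) = 1.3705
K = (γ − 1)m₀c² = (1.3705 − 1) × 938.3 MeV = 0.37046 × 938.3 MeV = 348 MeV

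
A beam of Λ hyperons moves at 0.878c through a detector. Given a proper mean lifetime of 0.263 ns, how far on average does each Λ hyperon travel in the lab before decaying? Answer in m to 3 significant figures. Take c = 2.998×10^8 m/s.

d ≈ 0.145 m

γ = 1/√(1 − 0.878²) = 2.0892
Dilated lifetime: Δt = γτ₀ = 2.0892 × 0.263 ns = 0.54945 ns
d = vΔt = 0.878c × 0.54945 ns = 2.6322×10^8 m/s × 5.4945×10^-10 s = 0.145 m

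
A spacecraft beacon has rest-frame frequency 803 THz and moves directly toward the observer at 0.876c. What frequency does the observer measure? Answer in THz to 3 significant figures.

f_obs ≈ 3120 THz

Relativistic Doppler: f_obs = f_src √((1+β)/(1−β))
= 803 × √(1.8760/0.12400) = 803 × 3.8896 = 3120 THz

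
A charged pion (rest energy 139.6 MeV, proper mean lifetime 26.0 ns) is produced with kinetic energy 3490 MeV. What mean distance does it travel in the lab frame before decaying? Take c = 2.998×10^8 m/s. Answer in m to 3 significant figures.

d ≈ 203 m

γ = 1 + K/(m₀c²) = 1 + 3490/139.6 = 26.000
β = √(1 − 1/γ²) = 0.99926
Dilated lifetime: γτ₀ = 26.000 × 26.0 ns = 676.00 ns
d = βc·γτ₀ = 0.99926 × (2.998×10^8 m/s) × 6.7600×10^-7 s = 203 m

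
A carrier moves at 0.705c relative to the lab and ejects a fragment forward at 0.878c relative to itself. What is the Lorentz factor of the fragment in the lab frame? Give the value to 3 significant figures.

γ ≈ 4.77

u_lab = (0.878 + 0.705)/(1 + 0.878×0.705) = 1.583/1.61899 = 0.977770
γ = 1/√(1 − 0.977770²) = 4.77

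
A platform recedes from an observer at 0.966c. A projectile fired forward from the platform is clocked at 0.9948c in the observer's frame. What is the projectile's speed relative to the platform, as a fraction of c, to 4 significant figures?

Inverse velocity addition: u' = (u − v)/(1 − uv/c²)
= (0.9948 − 0.966)/(1 − 0.9948×0.966) = 0.02880/0.0390232 = 0.7380

u' ≈ 0.7380c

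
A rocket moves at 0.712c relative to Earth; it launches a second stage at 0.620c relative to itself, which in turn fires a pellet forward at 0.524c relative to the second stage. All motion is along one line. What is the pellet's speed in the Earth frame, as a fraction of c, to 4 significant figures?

u ≈ 0.9757c

Compose boost 2: (0.620 + 0.712)/(1 + 0.620×0.712) = 1.332/1.44144 = 0.924076
Compose boost 3: (0.524 + 0.924076)/(1 + 0.524×0.924076) = 1.44808/1.48422 = 0.9757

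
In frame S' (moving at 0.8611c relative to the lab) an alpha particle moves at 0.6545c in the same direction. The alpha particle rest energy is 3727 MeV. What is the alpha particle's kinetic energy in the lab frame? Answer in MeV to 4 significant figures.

K ≈ 11430 MeV

u_lab = (0.6545 + 0.8611)/(1 + 0.6545×0.8611) = 0.9693078
γ = 1/√(1 − 0.9693078²) = 4.06752
K = (γ − 1)m₀c² = (4.06752 − 1) × 3727 = 3.06752 × 3727 = 11430 MeV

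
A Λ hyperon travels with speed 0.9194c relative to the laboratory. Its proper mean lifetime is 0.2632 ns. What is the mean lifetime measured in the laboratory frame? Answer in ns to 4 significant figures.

Δt ≈ 0.6692 ns

γ = 1/√(1 − 0.9194²) = 2.54243
Time dilation: Δt = γτ₀ = 2.54243 × 0.2632 ns = 0.6692 ns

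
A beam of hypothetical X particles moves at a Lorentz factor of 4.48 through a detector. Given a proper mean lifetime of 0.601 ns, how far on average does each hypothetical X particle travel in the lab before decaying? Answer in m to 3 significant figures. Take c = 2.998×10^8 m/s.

β = √(1 − 1/γ²) = √(1 − 1/4.48²) = 0.97477
Dilated lifetime: Δt = γτ₀ = 4.48 × 0.601 ns = 2.6925 ns
d = vΔt = 0.97477c × 2.6925 ns = 2.9224×10^8 m/s × 2.6925×10^-9 s = 0.787 m

d ≈ 0.787 m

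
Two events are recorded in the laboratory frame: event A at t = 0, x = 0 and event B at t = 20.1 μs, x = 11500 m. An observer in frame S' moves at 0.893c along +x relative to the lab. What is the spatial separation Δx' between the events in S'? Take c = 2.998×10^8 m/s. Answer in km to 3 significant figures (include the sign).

γ = 1/√(1 − 0.893²) = 2.2219
Δx' = γ(Δx − vΔt) = 2.2219 × (11500 m − 0.893×(2.998×10^8 m/s)×20.1×10^-6 s)
= 2.2219 × (6118.8 m) = 13.6 km

Δx' ≈ 13.6 km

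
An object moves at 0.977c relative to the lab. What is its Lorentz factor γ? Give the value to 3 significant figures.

γ = 1/√(1 − β²) = 1/√(1 − 0.977²) = 1/√(0.045471) = 4.69

γ ≈ 4.69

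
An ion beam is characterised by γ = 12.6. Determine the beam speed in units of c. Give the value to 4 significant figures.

β = √(1 − 1/γ²) = √(1 − 1/12.6²) = √(0.993701) = 0.9968

β ≈ 0.9968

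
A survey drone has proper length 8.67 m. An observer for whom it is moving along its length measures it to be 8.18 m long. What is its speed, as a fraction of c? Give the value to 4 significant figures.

β ≈ 0.3314

γ = L₀/L = 8.67/8.18 = 1.05990
β = √(1 − 1/γ²) = 0.3314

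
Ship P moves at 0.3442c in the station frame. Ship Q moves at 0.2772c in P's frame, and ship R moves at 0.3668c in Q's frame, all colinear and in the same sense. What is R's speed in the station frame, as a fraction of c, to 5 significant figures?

u ≈ 0.77319c

Compose boost 2: (0.2772 + 0.3442)/(1 + 0.2772×0.3442) = 0.62140/1.095412 = 0.5672750
Compose boost 3: (0.3668 + 0.5672750)/(1 + 0.3668×0.5672750) = 0.9340750/1.208076 = 0.77319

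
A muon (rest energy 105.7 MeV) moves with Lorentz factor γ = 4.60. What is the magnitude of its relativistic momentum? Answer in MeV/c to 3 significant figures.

p ≈ 475 MeV/c

β = √(1 − 1/γ²) = √(1 − 1/4.60²) = 0.97608
p = γβm₀c = 4.60 × 0.97608 × 105.7 MeV/c = 475 MeV/c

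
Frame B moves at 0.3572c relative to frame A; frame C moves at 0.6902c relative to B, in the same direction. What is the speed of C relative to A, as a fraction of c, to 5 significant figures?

Compose boost 2: (0.6902 + 0.3572)/(1 + 0.6902×0.3572) = 1.0474/1.246539 = 0.84025

u ≈ 0.84025c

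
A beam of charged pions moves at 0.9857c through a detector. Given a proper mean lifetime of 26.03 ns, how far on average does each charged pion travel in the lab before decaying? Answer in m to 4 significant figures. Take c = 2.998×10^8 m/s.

d ≈ 45.65 m

γ = 1/√(1 − 0.9857²) = 5.93438
Dilated lifetime: Δt = γτ₀ = 5.93438 × 26.03 ns = 154.472 ns
d = vΔt = 0.9857c × 154.472 ns = 2.95513×10^8 m/s × 1.54472×10^-7 s = 45.65 m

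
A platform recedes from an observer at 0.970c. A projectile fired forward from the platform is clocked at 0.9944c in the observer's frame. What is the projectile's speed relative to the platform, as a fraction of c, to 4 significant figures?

Inverse velocity addition: u' = (u − v)/(1 − uv/c²)
= (0.9944 − 0.970)/(1 − 0.9944×0.970) = 0.02440/0.0354320 = 0.6886

u' ≈ 0.6886c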